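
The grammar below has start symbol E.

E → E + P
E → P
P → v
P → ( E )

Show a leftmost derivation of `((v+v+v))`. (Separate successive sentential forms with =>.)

E => P   [E → P]
P => (E)   [P → ( E )]
(E) => (P)   [E → P]
(P) => ((E))   [P → ( E )]
((E)) => ((E+P))   [E → E + P]
((E+P)) => ((E+P+P))   [E → E + P]
((E+P+P)) => ((P+P+P))   [E → P]
((P+P+P)) => ((v+P+P))   [P → v]
((v+P+P)) => ((v+v+P))   [P → v]
((v+v+P)) => ((v+v+v))   [P → v]

E=>P=>(E)=>(P)=>((E))=>((E+P))=>((E+P+P))=>((P+P+P))=>((v+P+P))=>((v+v+P))=>((v+v+v))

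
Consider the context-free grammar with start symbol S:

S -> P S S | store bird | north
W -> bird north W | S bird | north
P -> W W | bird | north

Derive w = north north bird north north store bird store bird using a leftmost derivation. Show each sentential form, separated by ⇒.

S ⇒ P S S ⇒ north S S ⇒ north P S S S ⇒ north W W S S S ⇒ north S bird W S S S ⇒ north north bird W S S S ⇒ north north bird north S S S ⇒ north north bird north north S S ⇒ north north bird north north store bird S ⇒ north north bird north north store bird store bird

S ⇒ P S S   [S -> P S S]
P S S ⇒ north S S   [P -> north]
north S S ⇒ north P S S S   [S -> P S S]
north P S S S ⇒ north W W S S S   [P -> W W]
north W W S S S ⇒ north S bird W S S S   [W -> S bird]
north S bird W S S S ⇒ north north bird W S S S   [S -> north]
north north bird W S S S ⇒ north north bird north S S S   [W -> north]
north north bird north S S S ⇒ north north bird north north S S   [S -> north]
north north bird north north S S ⇒ north north bird north north store bird S   [S -> store bird]
north north bird north north store bird S ⇒ north north bird north north store bird store bird   [S -> store bird]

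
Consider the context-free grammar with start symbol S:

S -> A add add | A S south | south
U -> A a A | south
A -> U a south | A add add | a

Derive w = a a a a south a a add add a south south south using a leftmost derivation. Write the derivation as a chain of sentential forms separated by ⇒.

S ⇒ A S south ⇒ U a south S south ⇒ A a A a south S south ⇒ U a south a A a south S south ⇒ A a A a south a A a south S south ⇒ a a A a south a A a south S south ⇒ a a a a south a A a south S south ⇒ a a a a south a A add add a south S south ⇒ a a a a south a a add add a south S south ⇒ a a a a south a a add add a south south south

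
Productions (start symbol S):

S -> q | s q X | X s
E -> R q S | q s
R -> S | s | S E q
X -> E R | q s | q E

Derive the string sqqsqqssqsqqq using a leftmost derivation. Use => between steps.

S => sqX   [S -> s q X]
sqX => sqqE   [X -> q E]
sqqE => sqqRqS   [E -> R q S]
sqqRqS => sqqSEqqS   [R -> S E q]
sqqSEqqS => sqqsqXEqqS   [S -> s q X]
sqqsqXEqqS => sqqsqEREqqS   [X -> E R]
sqqsqEREqqS => sqqsqqsREqqS   [E -> q s]
sqqsqqsREqqS => sqqsqqssEqqS   [R -> s]
sqqsqqssEqqS => sqqsqqssqsqqS   [E -> q s]
sqqsqqssqsqqS => sqqsqqssqsqqq   [S -> q]

S => sqX => sqqE => sqqRqS => sqqSEqqS => sqqsqXEqqS => sqqsqEREqqS => sqqsqqsREqqS => sqqsqqssEqqS => sqqsqqssqsqqS => sqqsqqssqsqqq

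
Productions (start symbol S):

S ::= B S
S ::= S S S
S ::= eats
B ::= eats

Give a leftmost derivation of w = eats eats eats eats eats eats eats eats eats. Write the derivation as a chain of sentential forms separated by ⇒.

S ⇒ S S S ⇒ B S S S ⇒ eats S S S ⇒ eats B S S S ⇒ eats eats S S S ⇒ eats eats S S S S S ⇒ eats eats S S S S S S S ⇒ eats eats eats S S S S S S ⇒ eats eats eats eats S S S S S ⇒ eats eats eats eats eats S S S S ⇒ eats eats eats eats eats eats S S S ⇒ eats eats eats eats eats eats eats S S ⇒ eats eats eats eats eats eats eats eats S ⇒ eats eats eats eats eats eats eats eats eats

S ⇒ S S S   [S ::= S S S]
S S S ⇒ B S S S   [S ::= B S]
B S S S ⇒ eats S S S   [B ::= eats]
eats S S S ⇒ eats B S S S   [S ::= B S]
eats B S S S ⇒ eats eats S S S   [B ::= eats]
eats eats S S S ⇒ eats eats S S S S S   [S ::= S S S]
eats eats S S S S S ⇒ eats eats S S S S S S S   [S ::= S S S]
eats eats S S S S S S S ⇒ eats eats eats S S S S S S   [S ::= eats]
eats eats eats S S S S S S ⇒ eats eats eats eats S S S S S   [S ::= eats]
eats eats eats eats S S S S S ⇒ eats eats eats eats eats S S S S   [S ::= eats]
eats eats eats eats eats S S S S ⇒ eats eats eats eats eats eats S S S   [S ::= eats]
eats eats eats eats eats eats S S S ⇒ eats eats eats eats eats eats eats S S   [S ::= eats]
eats eats eats eats eats eats eats S S ⇒ eats eats eats eats eats eats eats eats S   [S ::= eats]
eats eats eats eats eats eats eats eats S ⇒ eats eats eats eats eats eats eats eats eats   [S ::= eats]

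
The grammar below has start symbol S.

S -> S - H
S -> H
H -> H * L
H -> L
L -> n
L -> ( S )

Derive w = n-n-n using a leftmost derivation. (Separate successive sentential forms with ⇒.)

S ⇒ S-H   [S -> S - H]
S-H ⇒ S-H-H   [S -> S - H]
S-H-H ⇒ H-H-H   [S -> H]
H-H-H ⇒ L-H-H   [H -> L]
L-H-H ⇒ n-H-H   [L -> n]
n-H-H ⇒ n-L-H   [H -> L]
n-L-H ⇒ n-n-H   [L -> n]
n-n-H ⇒ n-n-L   [H -> L]
n-n-L ⇒ n-n-n   [L -> n]

S ⇒ S-H ⇒ S-H-H ⇒ H-H-H ⇒ L-H-H ⇒ n-H-H ⇒ n-L-H ⇒ n-n-H ⇒ n-n-L ⇒ n-n-n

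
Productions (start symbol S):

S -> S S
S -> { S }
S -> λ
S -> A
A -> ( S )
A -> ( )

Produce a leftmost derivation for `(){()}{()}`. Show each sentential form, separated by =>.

S => SS => AS => (S)S => ()S => ()SS => (){S}S => (){A}S => (){()}S => (){()}{S} => (){()}{A} => (){()}{(S)} => (){()}{()}

S => SS   [S -> S S]
SS => AS   [S -> A]
AS => (S)S   [A -> ( S )]
(S)S => ()S   [S -> λ]
()S => ()SS   [S -> S S]
()SS => (){S}S   [S -> { S }]
(){S}S => (){A}S   [S -> A]
(){A}S => (){()}S   [A -> ( )]
(){()}S => (){()}{S}   [S -> { S }]
(){()}{S} => (){()}{A}   [S -> A]
(){()}{A} => (){()}{(S)}   [A -> ( S )]
(){()}{(S)} => (){()}{()}   [S -> λ]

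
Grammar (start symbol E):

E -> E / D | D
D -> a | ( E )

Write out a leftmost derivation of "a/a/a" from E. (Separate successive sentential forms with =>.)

E => E/D   [E -> E / D]
E/D => E/D/D   [E -> E / D]
E/D/D => D/D/D   [E -> D]
D/D/D => a/D/D   [D -> a]
a/D/D => a/a/D   [D -> a]
a/a/D => a/a/a   [D -> a]

E => E/D => E/D/D => D/D/D => a/D/D => a/a/D => a/a/a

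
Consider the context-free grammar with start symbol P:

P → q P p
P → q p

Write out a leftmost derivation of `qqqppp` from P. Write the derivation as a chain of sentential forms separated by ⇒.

P ⇒ qPp ⇒ qqPpp ⇒ qqqppp

P ⇒ qPp   [P → q P p]
qPp ⇒ qqPpp   [P → q P p]
qqPpp ⇒ qqqppp   [P → q p]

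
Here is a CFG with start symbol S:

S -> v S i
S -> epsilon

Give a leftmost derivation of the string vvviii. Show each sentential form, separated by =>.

S => vSi => vvSii => vvvSiii => vvviii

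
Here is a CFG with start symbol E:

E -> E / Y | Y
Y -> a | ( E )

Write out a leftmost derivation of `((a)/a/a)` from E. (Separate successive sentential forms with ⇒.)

E ⇒ Y   [E -> Y]
Y ⇒ (E)   [Y -> ( E )]
(E) ⇒ (E/Y)   [E -> E / Y]
(E/Y) ⇒ (E/Y/Y)   [E -> E / Y]
(E/Y/Y) ⇒ (Y/Y/Y)   [E -> Y]
(Y/Y/Y) ⇒ ((E)/Y/Y)   [Y -> ( E )]
((E)/Y/Y) ⇒ ((Y)/Y/Y)   [E -> Y]
((Y)/Y/Y) ⇒ ((a)/Y/Y)   [Y -> a]
((a)/Y/Y) ⇒ ((a)/a/Y)   [Y -> a]
((a)/a/Y) ⇒ ((a)/a/a)   [Y -> a]

E ⇒ Y ⇒ (E) ⇒ (E/Y) ⇒ (E/Y/Y) ⇒ (Y/Y/Y) ⇒ ((E)/Y/Y) ⇒ ((Y)/Y/Y) ⇒ ((a)/Y/Y) ⇒ ((a)/a/Y) ⇒ ((a)/a/a)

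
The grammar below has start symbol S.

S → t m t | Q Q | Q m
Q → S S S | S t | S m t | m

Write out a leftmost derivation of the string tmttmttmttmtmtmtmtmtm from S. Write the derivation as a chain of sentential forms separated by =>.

S => Qm => Stm => Qmtm => Stmtm => QQtmtm => SSSQtmtm => tmtSSQtmtm => tmtQmSQtmtm => tmtSSSmSQtmtm => tmttmtSSmSQtmtm => tmttmttmtSmSQtmtm => tmttmttmttmtmSQtmtm => tmttmttmttmtmtmtQtmtm => tmttmttmttmtmtmtmtmtm

S => Qm   [S → Q m]
Qm => Stm   [Q → S t]
Stm => Qmtm   [S → Q m]
Qmtm => Stmtm   [Q → S t]
Stmtm => QQtmtm   [S → Q Q]
QQtmtm => SSSQtmtm   [Q → S S S]
SSSQtmtm => tmtSSQtmtm   [S → t m t]
tmtSSQtmtm => tmtQmSQtmtm   [S → Q m]
tmtQmSQtmtm => tmtSSSmSQtmtm   [Q → S S S]
tmtSSSmSQtmtm => tmttmtSSmSQtmtm   [S → t m t]
tmttmtSSmSQtmtm => tmttmttmtSmSQtmtm   [S → t m t]
tmttmttmtSmSQtmtm => tmttmttmttmtmSQtmtm   [S → t m t]
tmttmttmttmtmSQtmtm => tmttmttmttmtmtmtQtmtm   [S → t m t]
tmttmttmttmtmtmtQtmtm => tmttmttmttmtmtmtmtmtm   [Q → m]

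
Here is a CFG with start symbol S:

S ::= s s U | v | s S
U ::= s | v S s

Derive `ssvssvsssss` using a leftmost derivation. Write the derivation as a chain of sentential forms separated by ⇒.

S ⇒ ssU ⇒ ssvSs ⇒ ssvssUs ⇒ ssvssvSss ⇒ ssvssvssUss ⇒ ssvssvsssss

S ⇒ ssU   [S ::= s s U]
ssU ⇒ ssvSs   [U ::= v S s]
ssvSs ⇒ ssvssUs   [S ::= s s U]
ssvssUs ⇒ ssvssvSss   [U ::= v S s]
ssvssvSss ⇒ ssvssvssUss   [S ::= s s U]
ssvssvssUss ⇒ ssvssvsssss   [U ::= s]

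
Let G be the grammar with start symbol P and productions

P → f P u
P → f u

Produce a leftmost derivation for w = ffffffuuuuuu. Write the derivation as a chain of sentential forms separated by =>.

P => fPu => ffPuu => fffPuuu => ffffPuuuu => fffffPuuuuu => ffffffuuuuuu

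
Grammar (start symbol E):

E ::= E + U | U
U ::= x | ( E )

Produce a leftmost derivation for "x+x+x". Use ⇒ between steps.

E ⇒ E+U ⇒ E+U+U ⇒ U+U+U ⇒ x+U+U ⇒ x+x+U ⇒ x+x+x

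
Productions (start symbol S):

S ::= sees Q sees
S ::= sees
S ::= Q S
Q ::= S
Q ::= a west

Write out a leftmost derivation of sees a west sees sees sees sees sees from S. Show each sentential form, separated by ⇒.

S ⇒ Q S ⇒ S S ⇒ Q S S ⇒ S S S ⇒ Q S S S ⇒ S S S S ⇒ sees Q sees S S S ⇒ sees a west sees S S S ⇒ sees a west sees Q S S S ⇒ sees a west sees S S S S ⇒ sees a west sees sees S S S ⇒ sees a west sees sees sees S S ⇒ sees a west sees sees sees sees S ⇒ sees a west sees sees sees sees sees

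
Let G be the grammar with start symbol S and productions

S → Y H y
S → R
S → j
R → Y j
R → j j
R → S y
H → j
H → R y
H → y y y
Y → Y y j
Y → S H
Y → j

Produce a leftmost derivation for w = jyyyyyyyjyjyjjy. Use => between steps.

S => YHy   [S → Y H y]
YHy => YyjHy   [Y → Y y j]
YyjHy => SHyjHy   [Y → S H]
SHyjHy => YHyHyjHy   [S → Y H y]
YHyHyjHy => SHHyHyjHy   [Y → S H]
SHHyHyjHy => YHyHHyHyjHy   [S → Y H y]
YHyHHyHyjHy => jHyHHyHyjHy   [Y → j]
jHyHHyHyjHy => jyyyyHHyHyjHy   [H → y y y]
jyyyyHHyHyjHy => jyyyyyyyHyHyjHy   [H → y y y]
jyyyyyyyHyHyjHy => jyyyyyyyjyHyjHy   [H → j]
jyyyyyyyjyHyjHy => jyyyyyyyjyjyjHy   [H → j]
jyyyyyyyjyjyjHy => jyyyyyyyjyjyjjy   [H → j]

S => YHy => YyjHy => SHyjHy => YHyHyjHy => SHHyHyjHy => YHyHHyHyjHy => jHyHHyHyjHy => jyyyyHHyHyjHy => jyyyyyyyHyHyjHy => jyyyyyyyjyHyjHy => jyyyyyyyjyjyjHy => jyyyyyyyjyjyjjy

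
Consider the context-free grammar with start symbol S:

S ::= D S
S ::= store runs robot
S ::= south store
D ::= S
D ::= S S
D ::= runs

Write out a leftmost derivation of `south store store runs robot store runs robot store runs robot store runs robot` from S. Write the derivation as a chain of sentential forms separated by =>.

S => D S => S S S => D S S S => S S S S S => south store S S S S => south store store runs robot S S S => south store store runs robot store runs robot S S => south store store runs robot store runs robot store runs robot S => south store store runs robot store runs robot store runs robot store runs robot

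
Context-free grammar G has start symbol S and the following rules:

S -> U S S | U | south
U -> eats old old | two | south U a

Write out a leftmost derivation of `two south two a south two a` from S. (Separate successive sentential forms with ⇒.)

S ⇒ U S S ⇒ two S S ⇒ two U S ⇒ two south U a S ⇒ two south two a S ⇒ two south two a U ⇒ two south two a south U a ⇒ two south two a south two a

S ⇒ U S S   [S -> U S S]
U S S ⇒ two S S   [U -> two]
two S S ⇒ two U S   [S -> U]
two U S ⇒ two south U a S   [U -> south U a]
two south U a S ⇒ two south two a S   [U -> two]
two south two a S ⇒ two south two a U   [S -> U]
two south two a U ⇒ two south two a south U a   [U -> south U a]
two south two a south U a ⇒ two south two a south two a   [U -> two]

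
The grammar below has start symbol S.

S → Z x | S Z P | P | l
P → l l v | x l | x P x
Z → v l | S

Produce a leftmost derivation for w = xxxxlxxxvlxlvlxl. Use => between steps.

S => SZP   [S → S Z P]
SZP => SZPZP   [S → S Z P]
SZPZP => PZPZP   [S → P]
PZPZP => xPxZPZP   [P → x P x]
xPxZPZP => xxPxxZPZP   [P → x P x]
xxPxxZPZP => xxxPxxxZPZP   [P → x P x]
xxxPxxxZPZP => xxxxlxxxZPZP   [P → x l]
xxxxlxxxZPZP => xxxxlxxxvlPZP   [Z → v l]
xxxxlxxxvlPZP => xxxxlxxxvlxlZP   [P → x l]
xxxxlxxxvlxlZP => xxxxlxxxvlxlvlP   [Z → v l]
xxxxlxxxvlxlvlP => xxxxlxxxvlxlvlxl   [P → x l]

S => SZP => SZPZP => PZPZP => xPxZPZP => xxPxxZPZP => xxxPxxxZPZP => xxxxlxxxZPZP => xxxxlxxxvlPZP => xxxxlxxxvlxlZP => xxxxlxxxvlxlvlP => xxxxlxxxvlxlvlxl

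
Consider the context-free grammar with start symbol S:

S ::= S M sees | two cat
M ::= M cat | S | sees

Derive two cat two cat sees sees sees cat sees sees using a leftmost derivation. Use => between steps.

S => S M sees   [S ::= S M sees]
S M sees => two cat M sees   [S ::= two cat]
two cat M sees => two cat S sees   [M ::= S]
two cat S sees => two cat S M sees sees   [S ::= S M sees]
two cat S M sees sees => two cat S M sees M sees sees   [S ::= S M sees]
two cat S M sees M sees sees => two cat two cat M sees M sees sees   [S ::= two cat]
two cat two cat M sees M sees sees => two cat two cat sees sees M sees sees   [M ::= sees]
two cat two cat sees sees M sees sees => two cat two cat sees sees M cat sees sees   [M ::= M cat]
two cat two cat sees sees M cat sees sees => two cat two cat sees sees sees cat sees sees   [M ::= sees]

S => S M sees => two cat M sees => two cat S sees => two cat S M sees sees => two cat S M sees M sees sees => two cat two cat M sees M sees sees => two cat two cat sees sees M sees sees => two cat two cat sees sees M cat sees sees => two cat two cat sees sees sees cat sees sees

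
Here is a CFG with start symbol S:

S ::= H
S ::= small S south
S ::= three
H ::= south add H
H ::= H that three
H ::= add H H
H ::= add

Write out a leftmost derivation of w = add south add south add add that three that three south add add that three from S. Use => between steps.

S => H => add H H => add H that three H => add south add H that three H => add south add south add H that three H => add south add south add H that three that three H => add south add south add add that three that three H => add south add south add add that three that three south add H => add south add south add add that three that three south add H that three => add south add south add add that three that three south add add that three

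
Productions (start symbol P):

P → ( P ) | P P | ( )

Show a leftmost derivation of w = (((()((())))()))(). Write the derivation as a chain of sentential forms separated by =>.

P => PP => (P)P => ((P))P => ((PP))P => (((P)P))P => (((PP)P))P => (((()P)P))P => (((()(P))P))P => (((()((P)))P))P => (((()((())))P))P => (((()((())))()))P => (((()((())))()))()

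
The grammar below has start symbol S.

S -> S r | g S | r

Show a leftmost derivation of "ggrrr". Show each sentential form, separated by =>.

S => gS   [S -> g S]
gS => ggS   [S -> g S]
ggS => ggSr   [S -> S r]
ggSr => ggSrr   [S -> S r]
ggSrr => ggrrr   [S -> r]

S => gS => ggS => ggSr => ggSrr => ggrrr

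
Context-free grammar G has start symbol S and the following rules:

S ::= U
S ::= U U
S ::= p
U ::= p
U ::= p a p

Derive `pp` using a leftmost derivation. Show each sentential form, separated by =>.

S => UU   [S ::= U U]
UU => pU   [U ::= p]
pU => pp   [U ::= p]

S=>UU=>pU=>pp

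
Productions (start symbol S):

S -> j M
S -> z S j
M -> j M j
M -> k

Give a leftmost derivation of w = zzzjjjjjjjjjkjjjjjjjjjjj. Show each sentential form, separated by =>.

S => zSj => zzSjj => zzzSjjj => zzzjMjjj => zzzjjMjjjj => zzzjjjMjjjjj => zzzjjjjMjjjjjj => zzzjjjjjMjjjjjjj => zzzjjjjjjMjjjjjjjj => zzzjjjjjjjMjjjjjjjjj => zzzjjjjjjjjMjjjjjjjjjj => zzzjjjjjjjjjMjjjjjjjjjjj => zzzjjjjjjjjjkjjjjjjjjjjj

S => zSj   [S -> z S j]
zSj => zzSjj   [S -> z S j]
zzSjj => zzzSjjj   [S -> z S j]
zzzSjjj => zzzjMjjj   [S -> j M]
zzzjMjjj => zzzjjMjjjj   [M -> j M j]
zzzjjMjjjj => zzzjjjMjjjjj   [M -> j M j]
zzzjjjMjjjjj => zzzjjjjMjjjjjj   [M -> j M j]
zzzjjjjMjjjjjj => zzzjjjjjMjjjjjjj   [M -> j M j]
zzzjjjjjMjjjjjjj => zzzjjjjjjMjjjjjjjj   [M -> j M j]
zzzjjjjjjMjjjjjjjj => zzzjjjjjjjMjjjjjjjjj   [M -> j M j]
zzzjjjjjjjMjjjjjjjjj => zzzjjjjjjjjMjjjjjjjjjj   [M -> j M j]
zzzjjjjjjjjMjjjjjjjjjj => zzzjjjjjjjjjMjjjjjjjjjjj   [M -> j M j]
zzzjjjjjjjjjMjjjjjjjjjjj => zzzjjjjjjjjjkjjjjjjjjjjj   [M -> k]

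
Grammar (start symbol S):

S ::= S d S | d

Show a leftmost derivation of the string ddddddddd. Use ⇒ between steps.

S ⇒ SdS ⇒ ddS ⇒ ddSdS ⇒ ddSdSdS ⇒ ddddSdS ⇒ ddddSdSdS ⇒ ddddddSdS ⇒ ddddddddS ⇒ ddddddddd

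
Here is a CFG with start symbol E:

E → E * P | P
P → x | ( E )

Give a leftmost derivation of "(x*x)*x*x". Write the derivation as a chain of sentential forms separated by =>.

E => E*P => E*P*P => P*P*P => (E)*P*P => (E*P)*P*P => (P*P)*P*P => (x*P)*P*P => (x*x)*P*P => (x*x)*x*P => (x*x)*x*x

E => E*P   [E → E * P]
E*P => E*P*P   [E → E * P]
E*P*P => P*P*P   [E → P]
P*P*P => (E)*P*P   [P → ( E )]
(E)*P*P => (E*P)*P*P   [E → E * P]
(E*P)*P*P => (P*P)*P*P   [E → P]
(P*P)*P*P => (x*P)*P*P   [P → x]
(x*P)*P*P => (x*x)*P*P   [P → x]
(x*x)*P*P => (x*x)*x*P   [P → x]
(x*x)*x*P => (x*x)*x*x   [P → x]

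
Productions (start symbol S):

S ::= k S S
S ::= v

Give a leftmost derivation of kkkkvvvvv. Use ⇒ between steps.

S⇒kSS⇒kkSSS⇒kkkSSSS⇒kkkkSSSSS⇒kkkkvSSSS⇒kkkkvvSSS⇒kkkkvvvSS⇒kkkkvvvvS⇒kkkkvvvvv

S ⇒ kSS   [S ::= k S S]
kSS ⇒ kkSSS   [S ::= k S S]
kkSSS ⇒ kkkSSSS   [S ::= k S S]
kkkSSSS ⇒ kkkkSSSSS   [S ::= k S S]
kkkkSSSSS ⇒ kkkkvSSSS   [S ::= v]
kkkkvSSSS ⇒ kkkkvvSSS   [S ::= v]
kkkkvvSSS ⇒ kkkkvvvSS   [S ::= v]
kkkkvvvSS ⇒ kkkkvvvvS   [S ::= v]
kkkkvvvvS ⇒ kkkkvvvvv   [S ::= v]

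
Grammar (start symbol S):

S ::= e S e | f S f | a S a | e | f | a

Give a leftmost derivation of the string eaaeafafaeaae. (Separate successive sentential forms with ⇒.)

S ⇒ eSe   [S ::= e S e]
eSe ⇒ eaSae   [S ::= a S a]
eaSae ⇒ eaaSaae   [S ::= a S a]
eaaSaae ⇒ eaaeSeaae   [S ::= e S e]
eaaeSeaae ⇒ eaaeaSaeaae   [S ::= a S a]
eaaeaSaeaae ⇒ eaaeafSfaeaae   [S ::= f S f]
eaaeafSfaeaae ⇒ eaaeafafaeaae   [S ::= a]

S⇒eSe⇒eaSae⇒eaaSaae⇒eaaeSeaae⇒eaaeaSaeaae⇒eaaeafSfaeaae⇒eaaeafafaeaae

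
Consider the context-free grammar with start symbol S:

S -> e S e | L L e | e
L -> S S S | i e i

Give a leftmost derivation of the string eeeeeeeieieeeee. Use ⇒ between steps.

S ⇒ eSe   [S -> e S e]
eSe ⇒ eeSee   [S -> e S e]
eeSee ⇒ eeeSeee   [S -> e S e]
eeeSeee ⇒ eeeeSeeee   [S -> e S e]
eeeeSeeee ⇒ eeeeLLeeeee   [S -> L L e]
eeeeLLeeeee ⇒ eeeeSSSLeeeee   [L -> S S S]
eeeeSSSLeeeee ⇒ eeeeeSSLeeeee   [S -> e]
eeeeeSSLeeeee ⇒ eeeeeeSLeeeee   [S -> e]
eeeeeeSLeeeee ⇒ eeeeeeeLeeeee   [S -> e]
eeeeeeeLeeeee ⇒ eeeeeeeieieeeee   [L -> i e i]

S⇒eSe⇒eeSee⇒eeeSeee⇒eeeeSeeee⇒eeeeLLeeeee⇒eeeeSSSLeeeee⇒eeeeeSSLeeeee⇒eeeeeeSLeeeee⇒eeeeeeeLeeeee⇒eeeeeeeieieeeee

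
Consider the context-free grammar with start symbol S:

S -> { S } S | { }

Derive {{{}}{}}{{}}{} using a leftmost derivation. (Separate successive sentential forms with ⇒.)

S⇒{S}S⇒{{S}S}S⇒{{{}}S}S⇒{{{}}{}}S⇒{{{}}{}}{S}S⇒{{{}}{}}{{}}S⇒{{{}}{}}{{}}{}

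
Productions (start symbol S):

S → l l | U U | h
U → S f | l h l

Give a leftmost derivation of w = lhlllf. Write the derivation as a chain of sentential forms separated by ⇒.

S ⇒ UU ⇒ lhlU ⇒ lhlSf ⇒ lhlllf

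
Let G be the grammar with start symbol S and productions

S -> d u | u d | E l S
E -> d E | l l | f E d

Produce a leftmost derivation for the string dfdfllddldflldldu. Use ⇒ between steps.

S ⇒ ElS   [S -> E l S]
ElS ⇒ dElS   [E -> d E]
dElS ⇒ dfEdlS   [E -> f E d]
dfEdlS ⇒ dfdEdlS   [E -> d E]
dfdEdlS ⇒ dfdfEddlS   [E -> f E d]
dfdfEddlS ⇒ dfdfllddlS   [E -> l l]
dfdfllddlS ⇒ dfdfllddlElS   [S -> E l S]
dfdfllddlElS ⇒ dfdfllddldElS   [E -> d E]
dfdfllddldElS ⇒ dfdfllddldfEdlS   [E -> f E d]
dfdfllddldfEdlS ⇒ dfdfllddldflldlS   [E -> l l]
dfdfllddldflldlS ⇒ dfdfllddldflldldu   [S -> d u]

S⇒ElS⇒dElS⇒dfEdlS⇒dfdEdlS⇒dfdfEddlS⇒dfdfllddlS⇒dfdfllddlElS⇒dfdfllddldElS⇒dfdfllddldfEdlS⇒dfdfllddldflldlS⇒dfdfllddldflldldu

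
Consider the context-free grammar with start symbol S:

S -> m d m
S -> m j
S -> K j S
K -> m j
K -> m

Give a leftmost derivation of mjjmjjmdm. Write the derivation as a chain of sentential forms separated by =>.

S => KjS   [S -> K j S]
KjS => mjjS   [K -> m j]
mjjS => mjjKjS   [S -> K j S]
mjjKjS => mjjmjjS   [K -> m j]
mjjmjjS => mjjmjjmdm   [S -> m d m]

S => KjS => mjjS => mjjKjS => mjjmjjS => mjjmjjmdm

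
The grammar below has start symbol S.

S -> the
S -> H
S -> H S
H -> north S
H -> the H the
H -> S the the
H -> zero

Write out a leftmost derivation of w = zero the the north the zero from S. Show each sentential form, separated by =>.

S => H S   [S -> H S]
H S => S the the S   [H -> S the the]
S the the S => H the the S   [S -> H]
H the the S => zero the the S   [H -> zero]
zero the the S => zero the the H S   [S -> H S]
zero the the H S => zero the the north S S   [H -> north S]
zero the the north S S => zero the the north the S   [S -> the]
zero the the north the S => zero the the north the H   [S -> H]
zero the the north the H => zero the the north the zero   [H -> zero]

S => H S => S the the S => H the the S => zero the the S => zero the the H S => zero the the north S S => zero the the north the S => zero the the north the H => zero the the north the zero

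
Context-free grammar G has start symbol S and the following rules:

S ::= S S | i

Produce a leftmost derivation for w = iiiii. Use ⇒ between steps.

S⇒SS⇒SSS⇒SSSS⇒SSSSS⇒iSSSS⇒iiSSS⇒iiiSS⇒iiiiS⇒iiiii

S ⇒ SS   [S ::= S S]
SS ⇒ SSS   [S ::= S S]
SSS ⇒ SSSS   [S ::= S S]
SSSS ⇒ SSSSS   [S ::= S S]
SSSSS ⇒ iSSSS   [S ::= i]
iSSSS ⇒ iiSSS   [S ::= i]
iiSSS ⇒ iiiSS   [S ::= i]
iiiSS ⇒ iiiiS   [S ::= i]
iiiiS ⇒ iiiii   [S ::= i]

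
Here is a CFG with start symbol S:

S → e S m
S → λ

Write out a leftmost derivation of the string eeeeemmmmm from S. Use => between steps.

S => eSm   [S → e S m]
eSm => eeSmm   [S → e S m]
eeSmm => eeeSmmm   [S → e S m]
eeeSmmm => eeeeSmmmm   [S → e S m]
eeeeSmmmm => eeeeeSmmmmm   [S → e S m]
eeeeeSmmmmm => eeeeemmmmm   [S → λ]

S=>eSm=>eeSmm=>eeeSmmm=>eeeeSmmmm=>eeeeeSmmmmm=>eeeeemmmmm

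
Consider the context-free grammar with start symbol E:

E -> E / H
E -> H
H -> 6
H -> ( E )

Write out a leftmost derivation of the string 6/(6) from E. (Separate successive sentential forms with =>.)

E => E/H => H/H => 6/H => 6/(E) => 6/(H) => 6/(6)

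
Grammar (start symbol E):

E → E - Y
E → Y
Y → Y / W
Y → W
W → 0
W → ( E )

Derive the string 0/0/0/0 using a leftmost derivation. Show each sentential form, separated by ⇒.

E ⇒ Y   [E → Y]
Y ⇒ Y/W   [Y → Y / W]
Y/W ⇒ Y/W/W   [Y → Y / W]
Y/W/W ⇒ Y/W/W/W   [Y → Y / W]
Y/W/W/W ⇒ W/W/W/W   [Y → W]
W/W/W/W ⇒ 0/W/W/W   [W → 0]
0/W/W/W ⇒ 0/0/W/W   [W → 0]
0/0/W/W ⇒ 0/0/0/W   [W → 0]
0/0/0/W ⇒ 0/0/0/0   [W → 0]

E⇒Y⇒Y/W⇒Y/W/W⇒Y/W/W/W⇒W/W/W/W⇒0/W/W/W⇒0/0/W/W⇒0/0/0/W⇒0/0/0/0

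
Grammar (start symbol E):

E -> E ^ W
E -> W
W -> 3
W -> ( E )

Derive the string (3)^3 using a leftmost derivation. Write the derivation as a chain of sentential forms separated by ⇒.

E ⇒ E^W ⇒ W^W ⇒ (E)^W ⇒ (W)^W ⇒ (3)^W ⇒ (3)^3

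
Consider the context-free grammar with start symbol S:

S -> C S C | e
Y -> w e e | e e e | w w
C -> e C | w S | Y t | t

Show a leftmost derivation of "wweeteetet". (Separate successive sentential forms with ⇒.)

S ⇒ CSC ⇒ wSSC ⇒ wCSCSC ⇒ wYtSCSC ⇒ wweetSCSC ⇒ wweeteCSC ⇒ wweeteeCSC ⇒ wweeteetSC ⇒ wweeteeteC ⇒ wweeteetet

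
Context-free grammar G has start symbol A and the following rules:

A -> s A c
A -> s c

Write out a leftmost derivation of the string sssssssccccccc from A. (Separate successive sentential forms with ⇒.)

A ⇒ sAc ⇒ ssAcc ⇒ sssAccc ⇒ ssssAcccc ⇒ sssssAccccc ⇒ ssssssAcccccc ⇒ sssssssccccccc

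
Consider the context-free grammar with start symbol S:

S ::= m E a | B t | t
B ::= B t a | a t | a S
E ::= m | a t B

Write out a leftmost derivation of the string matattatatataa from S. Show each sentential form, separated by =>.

S => mEa => matBa => matBtaa => matBtataa => matBtatataa => matBtatatataa => matattatatataa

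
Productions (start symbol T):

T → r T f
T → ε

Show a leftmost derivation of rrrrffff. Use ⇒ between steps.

T ⇒ rTf ⇒ rrTff ⇒ rrrTfff ⇒ rrrrTffff ⇒ rrrrffff

T ⇒ rTf   [T → r T f]
rTf ⇒ rrTff   [T → r T f]
rrTff ⇒ rrrTfff   [T → r T f]
rrrTfff ⇒ rrrrTffff   [T → r T f]
rrrrTffff ⇒ rrrrffff   [T → ε]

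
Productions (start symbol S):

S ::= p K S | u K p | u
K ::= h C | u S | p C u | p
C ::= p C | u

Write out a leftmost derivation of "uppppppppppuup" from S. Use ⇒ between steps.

S ⇒ uKp ⇒ upCup ⇒ uppCup ⇒ upppCup ⇒ uppppCup ⇒ upppppCup ⇒ uppppppCup ⇒ upppppppCup ⇒ uppppppppCup ⇒ upppppppppCup ⇒ uppppppppppCup ⇒ uppppppppppuup

S ⇒ uKp   [S ::= u K p]
uKp ⇒ upCup   [K ::= p C u]
upCup ⇒ uppCup   [C ::= p C]
uppCup ⇒ upppCup   [C ::= p C]
upppCup ⇒ uppppCup   [C ::= p C]
uppppCup ⇒ upppppCup   [C ::= p C]
upppppCup ⇒ uppppppCup   [C ::= p C]
uppppppCup ⇒ upppppppCup   [C ::= p C]
upppppppCup ⇒ uppppppppCup   [C ::= p C]
uppppppppCup ⇒ upppppppppCup   [C ::= p C]
upppppppppCup ⇒ uppppppppppCup   [C ::= p C]
uppppppppppCup ⇒ uppppppppppuup   [C ::= u]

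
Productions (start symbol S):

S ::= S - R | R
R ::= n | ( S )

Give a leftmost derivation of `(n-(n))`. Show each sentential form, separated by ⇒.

S ⇒ R ⇒ (S) ⇒ (S-R) ⇒ (R-R) ⇒ (n-R) ⇒ (n-(S)) ⇒ (n-(R)) ⇒ (n-(n))

S ⇒ R   [S ::= R]
R ⇒ (S)   [R ::= ( S )]
(S) ⇒ (S-R)   [S ::= S - R]
(S-R) ⇒ (R-R)   [S ::= R]
(R-R) ⇒ (n-R)   [R ::= n]
(n-R) ⇒ (n-(S))   [R ::= ( S )]
(n-(S)) ⇒ (n-(R))   [S ::= R]
(n-(R)) ⇒ (n-(n))   [R ::= n]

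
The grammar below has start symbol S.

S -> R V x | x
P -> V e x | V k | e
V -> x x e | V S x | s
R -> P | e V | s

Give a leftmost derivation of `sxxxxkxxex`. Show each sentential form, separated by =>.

S=>RVx=>PVx=>VkVx=>VSxkVx=>VSxSxkVx=>sSxSxkVx=>sxxSxkVx=>sxxxxkVx=>sxxxxkxxex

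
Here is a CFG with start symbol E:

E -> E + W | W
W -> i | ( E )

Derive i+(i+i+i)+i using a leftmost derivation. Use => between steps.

E => E+W => E+W+W => W+W+W => i+W+W => i+(E)+W => i+(E+W)+W => i+(E+W+W)+W => i+(W+W+W)+W => i+(i+W+W)+W => i+(i+i+W)+W => i+(i+i+i)+W => i+(i+i+i)+i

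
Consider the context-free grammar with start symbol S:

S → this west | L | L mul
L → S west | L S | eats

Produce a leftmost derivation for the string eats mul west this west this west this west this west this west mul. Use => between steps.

S => L mul => L S mul => L S S mul => L S S S mul => L S S S S mul => L S S S S S mul => S west S S S S S mul => L mul west S S S S S mul => eats mul west S S S S S mul => eats mul west this west S S S S mul => eats mul west this west this west S S S mul => eats mul west this west this west this west S S mul => eats mul west this west this west this west this west S mul => eats mul west this west this west this west this west this west mul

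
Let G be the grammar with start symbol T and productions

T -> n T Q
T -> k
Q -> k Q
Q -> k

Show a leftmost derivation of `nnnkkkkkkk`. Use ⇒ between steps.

T ⇒ nTQ ⇒ nnTQQ ⇒ nnnTQQQ ⇒ nnnkQQQ ⇒ nnnkkQQQ ⇒ nnnkkkQQ ⇒ nnnkkkkQQ ⇒ nnnkkkkkQQ ⇒ nnnkkkkkkQ ⇒ nnnkkkkkkk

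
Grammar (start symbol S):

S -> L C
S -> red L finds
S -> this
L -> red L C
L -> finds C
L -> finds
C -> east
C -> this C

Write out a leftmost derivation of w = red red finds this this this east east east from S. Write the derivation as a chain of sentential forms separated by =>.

S => L C => red L C C => red red L C C C => red red finds C C C => red red finds this C C C => red red finds this this C C C => red red finds this this this C C C => red red finds this this this east C C => red red finds this this this east east C => red red finds this this this east east east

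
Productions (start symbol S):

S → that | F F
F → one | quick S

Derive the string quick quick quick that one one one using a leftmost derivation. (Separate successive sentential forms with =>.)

S => F F => quick S F => quick F F F => quick quick S F F => quick quick F F F F => quick quick quick S F F F => quick quick quick that F F F => quick quick quick that one F F => quick quick quick that one one F => quick quick quick that one one one

S => F F   [S → F F]
F F => quick S F   [F → quick S]
quick S F => quick F F F   [S → F F]
quick F F F => quick quick S F F   [F → quick S]
quick quick S F F => quick quick F F F F   [S → F F]
quick quick F F F F => quick quick quick S F F F   [F → quick S]
quick quick quick S F F F => quick quick quick that F F F   [S → that]
quick quick quick that F F F => quick quick quick that one F F   [F → one]
quick quick quick that one F F => quick quick quick that one one F   [F → one]
quick quick quick that one one F => quick quick quick that one one one   [F → one]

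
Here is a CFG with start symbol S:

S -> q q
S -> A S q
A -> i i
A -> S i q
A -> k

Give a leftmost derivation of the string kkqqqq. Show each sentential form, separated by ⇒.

S ⇒ ASq ⇒ kSq ⇒ kASqq ⇒ kkSqq ⇒ kkqqqq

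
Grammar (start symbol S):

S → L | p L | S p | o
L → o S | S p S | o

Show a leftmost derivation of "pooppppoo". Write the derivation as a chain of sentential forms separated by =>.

S => pL   [S → p L]
pL => pSpS   [L → S p S]
pSpS => pLpS   [S → L]
pLpS => poSpS   [L → o S]
poSpS => poSppS   [S → S p]
poSppS => poSpppS   [S → S p]
poSpppS => poopppS   [S → o]
poopppS => pooppppL   [S → p L]
pooppppL => pooppppoS   [L → o S]
pooppppoS => pooppppoo   [S → o]

S => pL => pSpS => pLpS => poSpS => poSppS => poSpppS => poopppS => pooppppL => pooppppoS => pooppppoo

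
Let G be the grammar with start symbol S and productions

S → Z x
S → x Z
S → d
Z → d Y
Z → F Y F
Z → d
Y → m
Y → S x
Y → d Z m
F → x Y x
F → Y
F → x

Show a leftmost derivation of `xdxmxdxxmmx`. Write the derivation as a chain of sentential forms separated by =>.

S => xZ   [S → x Z]
xZ => xFYF   [Z → F Y F]
xFYF => xYYF   [F → Y]
xYYF => xdZmYF   [Y → d Z m]
xdZmYF => xdFYFmYF   [Z → F Y F]
xdFYFmYF => xdxYxYFmYF   [F → x Y x]
xdxYxYFmYF => xdxmxYFmYF   [Y → m]
xdxmxYFmYF => xdxmxSxFmYF   [Y → S x]
xdxmxSxFmYF => xdxmxdxFmYF   [S → d]
xdxmxdxFmYF => xdxmxdxxmYF   [F → x]
xdxmxdxxmYF => xdxmxdxxmmF   [Y → m]
xdxmxdxxmmF => xdxmxdxxmmx   [F → x]

S => xZ => xFYF => xYYF => xdZmYF => xdFYFmYF => xdxYxYFmYF => xdxmxYFmYF => xdxmxSxFmYF => xdxmxdxFmYF => xdxmxdxxmYF => xdxmxdxxmmF => xdxmxdxxmmx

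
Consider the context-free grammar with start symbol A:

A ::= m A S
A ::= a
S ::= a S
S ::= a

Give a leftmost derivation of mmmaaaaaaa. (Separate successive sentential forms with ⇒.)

A ⇒ mAS   [A ::= m A S]
mAS ⇒ mmASS   [A ::= m A S]
mmASS ⇒ mmmASSS   [A ::= m A S]
mmmASSS ⇒ mmmaSSS   [A ::= a]
mmmaSSS ⇒ mmmaaSSS   [S ::= a S]
mmmaaSSS ⇒ mmmaaaSSS   [S ::= a S]
mmmaaaSSS ⇒ mmmaaaaSS   [S ::= a]
mmmaaaaSS ⇒ mmmaaaaaSS   [S ::= a S]
mmmaaaaaSS ⇒ mmmaaaaaaS   [S ::= a]
mmmaaaaaaS ⇒ mmmaaaaaaa   [S ::= a]

A ⇒ mAS ⇒ mmASS ⇒ mmmASSS ⇒ mmmaSSS ⇒ mmmaaSSS ⇒ mmmaaaSSS ⇒ mmmaaaaSS ⇒ mmmaaaaaSS ⇒ mmmaaaaaaS ⇒ mmmaaaaaaa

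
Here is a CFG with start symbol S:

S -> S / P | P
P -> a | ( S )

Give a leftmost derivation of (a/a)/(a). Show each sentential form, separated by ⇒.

S⇒S/P⇒P/P⇒(S)/P⇒(S/P)/P⇒(P/P)/P⇒(a/P)/P⇒(a/a)/P⇒(a/a)/(S)⇒(a/a)/(P)⇒(a/a)/(a)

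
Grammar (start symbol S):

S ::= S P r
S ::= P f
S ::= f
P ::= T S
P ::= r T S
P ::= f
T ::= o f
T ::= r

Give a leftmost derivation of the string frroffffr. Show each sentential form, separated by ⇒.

S⇒SPr⇒fPr⇒frTSr⇒frrSr⇒frrPfr⇒frrTSfr⇒frrofSfr⇒frrofPffr⇒frroffffr

S ⇒ SPr   [S ::= S P r]
SPr ⇒ fPr   [S ::= f]
fPr ⇒ frTSr   [P ::= r T S]
frTSr ⇒ frrSr   [T ::= r]
frrSr ⇒ frrPfr   [S ::= P f]
frrPfr ⇒ frrTSfr   [P ::= T S]
frrTSfr ⇒ frrofSfr   [T ::= o f]
frrofSfr ⇒ frrofPffr   [S ::= P f]
frrofPffr ⇒ frroffffr   [P ::= f]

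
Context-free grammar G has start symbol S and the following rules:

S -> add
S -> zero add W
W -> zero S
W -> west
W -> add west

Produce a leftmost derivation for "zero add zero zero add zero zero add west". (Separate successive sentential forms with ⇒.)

S ⇒ zero add W ⇒ zero add zero S ⇒ zero add zero zero add W ⇒ zero add zero zero add zero S ⇒ zero add zero zero add zero zero add W ⇒ zero add zero zero add zero zero add west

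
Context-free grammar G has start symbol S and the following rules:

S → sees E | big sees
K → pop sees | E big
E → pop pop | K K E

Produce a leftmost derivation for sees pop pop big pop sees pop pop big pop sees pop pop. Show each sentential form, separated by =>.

S => sees E => sees K K E => sees E big K E => sees K K E big K E => sees E big K E big K E => sees pop pop big K E big K E => sees pop pop big pop sees E big K E => sees pop pop big pop sees pop pop big K E => sees pop pop big pop sees pop pop big pop sees E => sees pop pop big pop sees pop pop big pop sees pop pop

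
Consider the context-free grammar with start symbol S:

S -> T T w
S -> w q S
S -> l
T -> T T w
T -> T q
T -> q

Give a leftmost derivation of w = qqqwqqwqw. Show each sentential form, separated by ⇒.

S ⇒ TTw ⇒ TTwTw ⇒ TqTwTw ⇒ TTwqTwTw ⇒ TqTwqTwTw ⇒ qqTwqTwTw ⇒ qqqwqTwTw ⇒ qqqwqqwTw ⇒ qqqwqqwqw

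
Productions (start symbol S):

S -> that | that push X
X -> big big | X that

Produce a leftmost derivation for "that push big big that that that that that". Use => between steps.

S => that push X => that push X that => that push X that that => that push X that that that => that push X that that that that => that push X that that that that that => that push big big that that that that that

S => that push X   [S -> that push X]
that push X => that push X that   [X -> X that]
that push X that => that push X that that   [X -> X that]
that push X that that => that push X that that that   [X -> X that]
that push X that that that => that push X that that that that   [X -> X that]
that push X that that that that => that push X that that that that that   [X -> X that]
that push X that that that that that => that push big big that that that that that   [X -> big big]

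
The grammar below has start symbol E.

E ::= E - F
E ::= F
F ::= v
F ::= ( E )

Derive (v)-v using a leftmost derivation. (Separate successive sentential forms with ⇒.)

E ⇒ E-F   [E ::= E - F]
E-F ⇒ F-F   [E ::= F]
F-F ⇒ (E)-F   [F ::= ( E )]
(E)-F ⇒ (F)-F   [E ::= F]
(F)-F ⇒ (v)-F   [F ::= v]
(v)-F ⇒ (v)-v   [F ::= v]

E⇒E-F⇒F-F⇒(E)-F⇒(F)-F⇒(v)-F⇒(v)-v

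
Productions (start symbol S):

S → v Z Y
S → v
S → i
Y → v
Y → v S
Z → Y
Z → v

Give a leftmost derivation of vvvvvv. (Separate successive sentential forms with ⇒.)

S ⇒ vZY   [S → v Z Y]
vZY ⇒ vYY   [Z → Y]
vYY ⇒ vvY   [Y → v]
vvY ⇒ vvvS   [Y → v S]
vvvS ⇒ vvvvZY   [S → v Z Y]
vvvvZY ⇒ vvvvYY   [Z → Y]
vvvvYY ⇒ vvvvvY   [Y → v]
vvvvvY ⇒ vvvvvv   [Y → v]

S ⇒ vZY ⇒ vYY ⇒ vvY ⇒ vvvS ⇒ vvvvZY ⇒ vvvvYY ⇒ vvvvvY ⇒ vvvvvv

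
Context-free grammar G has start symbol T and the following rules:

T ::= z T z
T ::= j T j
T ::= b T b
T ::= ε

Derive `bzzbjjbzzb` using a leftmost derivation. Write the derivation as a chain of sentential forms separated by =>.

T => bTb => bzTzb => bzzTzzb => bzzbTbzzb => bzzbjTjbzzb => bzzbjjbzzb

T => bTb   [T ::= b T b]
bTb => bzTzb   [T ::= z T z]
bzTzb => bzzTzzb   [T ::= z T z]
bzzTzzb => bzzbTbzzb   [T ::= b T b]
bzzbTbzzb => bzzbjTjbzzb   [T ::= j T j]
bzzbjTjbzzb => bzzbjjbzzb   [T ::= ε]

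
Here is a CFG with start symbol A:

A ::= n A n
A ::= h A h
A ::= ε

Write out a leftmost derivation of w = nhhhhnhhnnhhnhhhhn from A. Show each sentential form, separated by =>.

A => nAn   [A ::= n A n]
nAn => nhAhn   [A ::= h A h]
nhAhn => nhhAhhn   [A ::= h A h]
nhhAhhn => nhhhAhhhn   [A ::= h A h]
nhhhAhhhn => nhhhhAhhhhn   [A ::= h A h]
nhhhhAhhhhn => nhhhhnAnhhhhn   [A ::= n A n]
nhhhhnAnhhhhn => nhhhhnhAhnhhhhn   [A ::= h A h]
nhhhhnhAhnhhhhn => nhhhhnhhAhhnhhhhn   [A ::= h A h]
nhhhhnhhAhhnhhhhn => nhhhhnhhnAnhhnhhhhn   [A ::= n A n]
nhhhhnhhnAnhhnhhhhn => nhhhhnhhnnhhnhhhhn   [A ::= ε]

A => nAn => nhAhn => nhhAhhn => nhhhAhhhn => nhhhhAhhhhn => nhhhhnAnhhhhn => nhhhhnhAhnhhhhn => nhhhhnhhAhhnhhhhn => nhhhhnhhnAnhhnhhhhn => nhhhhnhhnnhhnhhhhn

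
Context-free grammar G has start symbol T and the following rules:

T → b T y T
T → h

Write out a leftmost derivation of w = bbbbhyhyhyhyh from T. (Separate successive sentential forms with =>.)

T => bTyT => bbTyTyT => bbbTyTyTyT => bbbbTyTyTyTyT => bbbbhyTyTyTyT => bbbbhyhyTyTyT => bbbbhyhyhyTyT => bbbbhyhyhyhyT => bbbbhyhyhyhyh

T => bTyT   [T → b T y T]
bTyT => bbTyTyT   [T → b T y T]
bbTyTyT => bbbTyTyTyT   [T → b T y T]
bbbTyTyTyT => bbbbTyTyTyTyT   [T → b T y T]
bbbbTyTyTyTyT => bbbbhyTyTyTyT   [T → h]
bbbbhyTyTyTyT => bbbbhyhyTyTyT   [T → h]
bbbbhyhyTyTyT => bbbbhyhyhyTyT   [T → h]
bbbbhyhyhyTyT => bbbbhyhyhyhyT   [T → h]
bbbbhyhyhyhyT => bbbbhyhyhyhyh   [T → h]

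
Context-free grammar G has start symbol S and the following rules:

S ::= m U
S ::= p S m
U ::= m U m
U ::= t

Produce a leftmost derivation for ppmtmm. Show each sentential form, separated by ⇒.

S⇒pSm⇒ppSmm⇒ppmUmm⇒ppmtmm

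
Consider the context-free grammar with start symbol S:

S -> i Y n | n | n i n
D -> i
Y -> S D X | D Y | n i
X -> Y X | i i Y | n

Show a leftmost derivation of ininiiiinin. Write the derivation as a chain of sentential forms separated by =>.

S => iYn   [S -> i Y n]
iYn => iSDXn   [Y -> S D X]
iSDXn => ininDXn   [S -> n i n]
ininDXn => ininiXn   [D -> i]
ininiXn => ininiiiYn   [X -> i i Y]
ininiiiYn => ininiiiDYn   [Y -> D Y]
ininiiiDYn => ininiiiiYn   [D -> i]
ininiiiiYn => ininiiiinin   [Y -> n i]

S => iYn => iSDXn => ininDXn => ininiXn => ininiiiYn => ininiiiDYn => ininiiiiYn => ininiiiinin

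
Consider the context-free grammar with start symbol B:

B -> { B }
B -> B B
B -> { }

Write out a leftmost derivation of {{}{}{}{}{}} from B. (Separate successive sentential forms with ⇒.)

B ⇒ {B}   [B -> { B }]
{B} ⇒ {BB}   [B -> B B]
{BB} ⇒ {BBB}   [B -> B B]
{BBB} ⇒ {BBBB}   [B -> B B]
{BBBB} ⇒ {BBBBB}   [B -> B B]
{BBBBB} ⇒ {{}BBBB}   [B -> { }]
{{}BBBB} ⇒ {{}{}BBB}   [B -> { }]
{{}{}BBB} ⇒ {{}{}{}BB}   [B -> { }]
{{}{}{}BB} ⇒ {{}{}{}{}B}   [B -> { }]
{{}{}{}{}B} ⇒ {{}{}{}{}{}}   [B -> { }]

B ⇒ {B} ⇒ {BB} ⇒ {BBB} ⇒ {BBBB} ⇒ {BBBBB} ⇒ {{}BBBB} ⇒ {{}{}BBB} ⇒ {{}{}{}BB} ⇒ {{}{}{}{}B} ⇒ {{}{}{}{}{}}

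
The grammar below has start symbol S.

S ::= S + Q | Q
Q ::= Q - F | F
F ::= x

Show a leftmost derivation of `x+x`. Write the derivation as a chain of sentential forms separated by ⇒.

S ⇒ S+Q   [S ::= S + Q]
S+Q ⇒ Q+Q   [S ::= Q]
Q+Q ⇒ F+Q   [Q ::= F]
F+Q ⇒ x+Q   [F ::= x]
x+Q ⇒ x+F   [Q ::= F]
x+F ⇒ x+x   [F ::= x]

S⇒S+Q⇒Q+Q⇒F+Q⇒x+Q⇒x+F⇒x+x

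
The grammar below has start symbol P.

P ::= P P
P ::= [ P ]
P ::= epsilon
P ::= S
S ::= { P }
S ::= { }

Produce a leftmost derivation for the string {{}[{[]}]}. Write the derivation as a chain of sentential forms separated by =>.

P => S   [P ::= S]
S => {P}   [S ::= { P }]
{P} => {PP}   [P ::= P P]
{PP} => {SP}   [P ::= S]
{SP} => {{}P}   [S ::= { }]
{{}P} => {{}[P]}   [P ::= [ P ]]
{{}[P]} => {{}[S]}   [P ::= S]
{{}[S]} => {{}[{P}]}   [S ::= { P }]
{{}[{P}]} => {{}[{[P]}]}   [P ::= [ P ]]
{{}[{[P]}]} => {{}[{[]}]}   [P ::= epsilon]

P=>S=>{P}=>{PP}=>{SP}=>{{}P}=>{{}[P]}=>{{}[S]}=>{{}[{P}]}=>{{}[{[P]}]}=>{{}[{[]}]}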